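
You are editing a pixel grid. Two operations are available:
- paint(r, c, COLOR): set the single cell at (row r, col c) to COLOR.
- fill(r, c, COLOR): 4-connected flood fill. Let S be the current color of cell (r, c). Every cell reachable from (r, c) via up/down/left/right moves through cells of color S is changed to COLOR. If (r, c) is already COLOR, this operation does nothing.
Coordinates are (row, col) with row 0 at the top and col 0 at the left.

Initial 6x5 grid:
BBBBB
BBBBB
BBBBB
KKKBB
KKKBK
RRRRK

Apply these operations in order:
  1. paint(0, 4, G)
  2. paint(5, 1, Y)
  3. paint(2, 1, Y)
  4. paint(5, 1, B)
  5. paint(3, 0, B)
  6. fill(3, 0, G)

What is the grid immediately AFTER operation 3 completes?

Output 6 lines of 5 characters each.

Answer: BBBBG
BBBBB
BYBBB
KKKBB
KKKBK
RYRRK

Derivation:
After op 1 paint(0,4,G):
BBBBG
BBBBB
BBBBB
KKKBB
KKKBK
RRRRK
After op 2 paint(5,1,Y):
BBBBG
BBBBB
BBBBB
KKKBB
KKKBK
RYRRK
After op 3 paint(2,1,Y):
BBBBG
BBBBB
BYBBB
KKKBB
KKKBK
RYRRK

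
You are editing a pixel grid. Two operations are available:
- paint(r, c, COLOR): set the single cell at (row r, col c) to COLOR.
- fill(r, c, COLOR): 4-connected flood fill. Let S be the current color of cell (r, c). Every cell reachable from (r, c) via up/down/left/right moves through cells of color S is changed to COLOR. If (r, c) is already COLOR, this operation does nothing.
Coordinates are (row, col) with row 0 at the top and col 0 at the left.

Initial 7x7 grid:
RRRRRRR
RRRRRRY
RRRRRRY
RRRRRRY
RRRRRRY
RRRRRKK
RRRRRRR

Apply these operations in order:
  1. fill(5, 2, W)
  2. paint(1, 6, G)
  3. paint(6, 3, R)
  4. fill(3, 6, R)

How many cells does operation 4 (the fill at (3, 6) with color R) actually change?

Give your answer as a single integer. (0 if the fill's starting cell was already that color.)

After op 1 fill(5,2,W) [43 cells changed]:
WWWWWWW
WWWWWWY
WWWWWWY
WWWWWWY
WWWWWWY
WWWWWKK
WWWWWWW
After op 2 paint(1,6,G):
WWWWWWW
WWWWWWG
WWWWWWY
WWWWWWY
WWWWWWY
WWWWWKK
WWWWWWW
After op 3 paint(6,3,R):
WWWWWWW
WWWWWWG
WWWWWWY
WWWWWWY
WWWWWWY
WWWWWKK
WWWRWWW
After op 4 fill(3,6,R) [3 cells changed]:
WWWWWWW
WWWWWWG
WWWWWWR
WWWWWWR
WWWWWWR
WWWWWKK
WWWRWWW

Answer: 3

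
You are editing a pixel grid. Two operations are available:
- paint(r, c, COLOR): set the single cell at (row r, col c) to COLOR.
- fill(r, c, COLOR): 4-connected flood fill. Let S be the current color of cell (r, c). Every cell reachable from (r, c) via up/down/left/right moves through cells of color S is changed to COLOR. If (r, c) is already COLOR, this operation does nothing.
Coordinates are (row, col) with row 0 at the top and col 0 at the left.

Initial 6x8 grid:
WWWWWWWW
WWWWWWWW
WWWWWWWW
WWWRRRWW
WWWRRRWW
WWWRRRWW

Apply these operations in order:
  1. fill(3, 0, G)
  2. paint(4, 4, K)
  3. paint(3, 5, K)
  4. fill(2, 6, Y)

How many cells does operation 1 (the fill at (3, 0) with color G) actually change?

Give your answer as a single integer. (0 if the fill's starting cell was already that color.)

Answer: 39

Derivation:
After op 1 fill(3,0,G) [39 cells changed]:
GGGGGGGG
GGGGGGGG
GGGGGGGG
GGGRRRGG
GGGRRRGG
GGGRRRGG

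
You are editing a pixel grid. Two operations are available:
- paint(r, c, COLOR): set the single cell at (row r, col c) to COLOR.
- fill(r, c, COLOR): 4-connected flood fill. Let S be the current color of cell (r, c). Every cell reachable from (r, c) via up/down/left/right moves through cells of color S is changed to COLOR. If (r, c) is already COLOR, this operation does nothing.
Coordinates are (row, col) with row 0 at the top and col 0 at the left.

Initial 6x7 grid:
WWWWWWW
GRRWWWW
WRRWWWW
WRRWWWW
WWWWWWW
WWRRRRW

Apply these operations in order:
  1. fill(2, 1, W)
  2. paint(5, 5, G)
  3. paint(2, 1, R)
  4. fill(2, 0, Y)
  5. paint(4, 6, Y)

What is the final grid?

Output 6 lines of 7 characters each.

After op 1 fill(2,1,W) [6 cells changed]:
WWWWWWW
GWWWWWW
WWWWWWW
WWWWWWW
WWWWWWW
WWRRRRW
After op 2 paint(5,5,G):
WWWWWWW
GWWWWWW
WWWWWWW
WWWWWWW
WWWWWWW
WWRRRGW
After op 3 paint(2,1,R):
WWWWWWW
GWWWWWW
WRWWWWW
WWWWWWW
WWWWWWW
WWRRRGW
After op 4 fill(2,0,Y) [36 cells changed]:
YYYYYYY
GYYYYYY
YRYYYYY
YYYYYYY
YYYYYYY
YYRRRGY
After op 5 paint(4,6,Y):
YYYYYYY
GYYYYYY
YRYYYYY
YYYYYYY
YYYYYYY
YYRRRGY

Answer: YYYYYYY
GYYYYYY
YRYYYYY
YYYYYYY
YYYYYYY
YYRRRGY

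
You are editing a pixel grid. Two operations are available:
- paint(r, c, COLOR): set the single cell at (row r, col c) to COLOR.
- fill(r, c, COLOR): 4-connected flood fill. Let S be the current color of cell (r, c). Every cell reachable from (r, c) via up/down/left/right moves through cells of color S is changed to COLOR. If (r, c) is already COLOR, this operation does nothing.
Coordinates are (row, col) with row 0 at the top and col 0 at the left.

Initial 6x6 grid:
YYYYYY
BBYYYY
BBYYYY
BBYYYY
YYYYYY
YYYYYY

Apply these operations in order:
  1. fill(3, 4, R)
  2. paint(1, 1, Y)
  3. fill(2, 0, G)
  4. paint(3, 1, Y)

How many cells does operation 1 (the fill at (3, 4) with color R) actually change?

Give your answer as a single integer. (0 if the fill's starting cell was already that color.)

After op 1 fill(3,4,R) [30 cells changed]:
RRRRRR
BBRRRR
BBRRRR
BBRRRR
RRRRRR
RRRRRR

Answer: 30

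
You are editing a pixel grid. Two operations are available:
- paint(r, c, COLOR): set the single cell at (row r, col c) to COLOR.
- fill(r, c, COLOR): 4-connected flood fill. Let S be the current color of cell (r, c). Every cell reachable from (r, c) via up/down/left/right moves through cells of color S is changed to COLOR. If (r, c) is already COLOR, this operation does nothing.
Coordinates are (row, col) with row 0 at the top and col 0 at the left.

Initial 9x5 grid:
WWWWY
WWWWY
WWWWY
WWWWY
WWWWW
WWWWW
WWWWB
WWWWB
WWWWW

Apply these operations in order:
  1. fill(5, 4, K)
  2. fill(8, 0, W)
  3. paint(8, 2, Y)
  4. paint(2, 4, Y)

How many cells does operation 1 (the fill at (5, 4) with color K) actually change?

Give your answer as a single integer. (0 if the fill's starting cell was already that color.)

After op 1 fill(5,4,K) [39 cells changed]:
KKKKY
KKKKY
KKKKY
KKKKY
KKKKK
KKKKK
KKKKB
KKKKB
KKKKK

Answer: 39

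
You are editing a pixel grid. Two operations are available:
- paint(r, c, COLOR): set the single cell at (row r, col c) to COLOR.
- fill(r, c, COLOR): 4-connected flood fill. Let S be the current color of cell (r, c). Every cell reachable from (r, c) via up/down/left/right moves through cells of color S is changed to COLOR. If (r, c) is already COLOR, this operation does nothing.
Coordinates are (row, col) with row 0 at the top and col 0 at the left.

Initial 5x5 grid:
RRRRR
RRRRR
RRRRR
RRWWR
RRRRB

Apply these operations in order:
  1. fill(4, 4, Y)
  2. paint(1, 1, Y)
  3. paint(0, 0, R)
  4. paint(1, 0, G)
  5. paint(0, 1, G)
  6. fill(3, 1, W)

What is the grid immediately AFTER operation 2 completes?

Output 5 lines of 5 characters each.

After op 1 fill(4,4,Y) [1 cells changed]:
RRRRR
RRRRR
RRRRR
RRWWR
RRRRY
After op 2 paint(1,1,Y):
RRRRR
RYRRR
RRRRR
RRWWR
RRRRY

Answer: RRRRR
RYRRR
RRRRR
RRWWR
RRRRY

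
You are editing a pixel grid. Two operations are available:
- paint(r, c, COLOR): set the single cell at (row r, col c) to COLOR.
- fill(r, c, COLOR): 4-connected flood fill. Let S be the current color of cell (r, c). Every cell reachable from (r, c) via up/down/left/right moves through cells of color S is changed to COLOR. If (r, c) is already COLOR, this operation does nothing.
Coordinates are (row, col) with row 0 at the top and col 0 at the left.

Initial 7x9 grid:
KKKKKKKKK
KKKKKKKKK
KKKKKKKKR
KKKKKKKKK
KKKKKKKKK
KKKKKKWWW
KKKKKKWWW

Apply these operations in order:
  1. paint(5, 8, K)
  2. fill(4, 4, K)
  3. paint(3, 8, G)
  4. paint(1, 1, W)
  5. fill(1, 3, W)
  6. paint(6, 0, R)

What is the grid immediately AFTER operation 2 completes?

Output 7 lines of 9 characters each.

Answer: KKKKKKKKK
KKKKKKKKK
KKKKKKKKR
KKKKKKKKK
KKKKKKKKK
KKKKKKWWK
KKKKKKWWW

Derivation:
After op 1 paint(5,8,K):
KKKKKKKKK
KKKKKKKKK
KKKKKKKKR
KKKKKKKKK
KKKKKKKKK
KKKKKKWWK
KKKKKKWWW
After op 2 fill(4,4,K) [0 cells changed]:
KKKKKKKKK
KKKKKKKKK
KKKKKKKKR
KKKKKKKKK
KKKKKKKKK
KKKKKKWWK
KKKKKKWWW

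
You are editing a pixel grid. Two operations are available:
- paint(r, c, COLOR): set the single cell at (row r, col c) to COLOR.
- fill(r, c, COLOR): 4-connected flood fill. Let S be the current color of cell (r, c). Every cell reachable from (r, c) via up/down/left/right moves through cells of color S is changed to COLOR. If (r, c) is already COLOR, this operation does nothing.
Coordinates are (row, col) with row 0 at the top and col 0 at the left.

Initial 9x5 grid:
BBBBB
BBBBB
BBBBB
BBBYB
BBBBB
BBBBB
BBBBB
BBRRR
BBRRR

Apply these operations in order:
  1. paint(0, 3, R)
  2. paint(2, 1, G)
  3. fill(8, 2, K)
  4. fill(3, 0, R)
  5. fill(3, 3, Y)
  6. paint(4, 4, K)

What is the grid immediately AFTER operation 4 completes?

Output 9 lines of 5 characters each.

Answer: RRRRR
RRRRR
RGRRR
RRRYR
RRRRR
RRRRR
RRRRR
RRKKK
RRKKK

Derivation:
After op 1 paint(0,3,R):
BBBRB
BBBBB
BBBBB
BBBYB
BBBBB
BBBBB
BBBBB
BBRRR
BBRRR
After op 2 paint(2,1,G):
BBBRB
BBBBB
BGBBB
BBBYB
BBBBB
BBBBB
BBBBB
BBRRR
BBRRR
After op 3 fill(8,2,K) [6 cells changed]:
BBBRB
BBBBB
BGBBB
BBBYB
BBBBB
BBBBB
BBBBB
BBKKK
BBKKK
After op 4 fill(3,0,R) [36 cells changed]:
RRRRR
RRRRR
RGRRR
RRRYR
RRRRR
RRRRR
RRRRR
RRKKK
RRKKK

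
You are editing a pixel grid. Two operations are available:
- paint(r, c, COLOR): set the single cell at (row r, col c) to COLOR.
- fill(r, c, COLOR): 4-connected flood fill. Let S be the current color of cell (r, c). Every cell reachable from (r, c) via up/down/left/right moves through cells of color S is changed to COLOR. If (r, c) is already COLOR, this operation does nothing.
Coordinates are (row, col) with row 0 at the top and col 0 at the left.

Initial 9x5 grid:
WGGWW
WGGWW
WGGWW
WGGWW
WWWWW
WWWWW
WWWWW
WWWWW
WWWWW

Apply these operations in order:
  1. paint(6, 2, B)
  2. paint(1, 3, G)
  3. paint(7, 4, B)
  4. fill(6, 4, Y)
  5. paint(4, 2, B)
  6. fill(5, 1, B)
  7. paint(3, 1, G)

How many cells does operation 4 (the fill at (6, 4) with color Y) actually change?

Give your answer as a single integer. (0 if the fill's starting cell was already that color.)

After op 1 paint(6,2,B):
WGGWW
WGGWW
WGGWW
WGGWW
WWWWW
WWWWW
WWBWW
WWWWW
WWWWW
After op 2 paint(1,3,G):
WGGWW
WGGGW
WGGWW
WGGWW
WWWWW
WWWWW
WWBWW
WWWWW
WWWWW
After op 3 paint(7,4,B):
WGGWW
WGGGW
WGGWW
WGGWW
WWWWW
WWWWW
WWBWW
WWWWB
WWWWW
After op 4 fill(6,4,Y) [34 cells changed]:
YGGYY
YGGGY
YGGYY
YGGYY
YYYYY
YYYYY
YYBYY
YYYYB
YYYYY

Answer: 34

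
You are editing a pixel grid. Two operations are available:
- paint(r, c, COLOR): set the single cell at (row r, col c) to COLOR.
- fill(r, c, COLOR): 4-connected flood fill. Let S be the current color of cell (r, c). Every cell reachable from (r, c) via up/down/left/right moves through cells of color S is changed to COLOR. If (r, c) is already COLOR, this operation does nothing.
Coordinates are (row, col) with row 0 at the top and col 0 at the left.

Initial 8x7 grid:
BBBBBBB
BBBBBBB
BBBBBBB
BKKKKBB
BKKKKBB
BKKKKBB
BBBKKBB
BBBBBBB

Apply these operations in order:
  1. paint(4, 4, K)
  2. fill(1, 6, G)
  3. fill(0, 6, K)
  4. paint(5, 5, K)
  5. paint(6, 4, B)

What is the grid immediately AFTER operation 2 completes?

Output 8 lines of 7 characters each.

Answer: GGGGGGG
GGGGGGG
GGGGGGG
GKKKKGG
GKKKKGG
GKKKKGG
GGGKKGG
GGGGGGG

Derivation:
After op 1 paint(4,4,K):
BBBBBBB
BBBBBBB
BBBBBBB
BKKKKBB
BKKKKBB
BKKKKBB
BBBKKBB
BBBBBBB
After op 2 fill(1,6,G) [42 cells changed]:
GGGGGGG
GGGGGGG
GGGGGGG
GKKKKGG
GKKKKGG
GKKKKGG
GGGKKGG
GGGGGGG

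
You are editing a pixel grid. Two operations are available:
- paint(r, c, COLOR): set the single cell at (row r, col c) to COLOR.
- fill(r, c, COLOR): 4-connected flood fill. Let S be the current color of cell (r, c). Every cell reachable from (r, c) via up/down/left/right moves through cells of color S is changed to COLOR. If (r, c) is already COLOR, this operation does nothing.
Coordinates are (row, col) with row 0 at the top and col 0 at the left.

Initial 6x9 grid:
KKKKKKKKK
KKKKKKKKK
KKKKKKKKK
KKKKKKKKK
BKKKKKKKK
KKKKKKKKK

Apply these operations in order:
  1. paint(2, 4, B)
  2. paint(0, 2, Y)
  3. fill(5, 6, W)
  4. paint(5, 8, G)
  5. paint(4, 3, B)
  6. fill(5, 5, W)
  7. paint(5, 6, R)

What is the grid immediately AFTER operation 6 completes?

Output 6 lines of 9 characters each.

Answer: WWYWWWWWW
WWWWWWWWW
WWWWBWWWW
WWWWWWWWW
BWWBWWWWW
WWWWWWWWG

Derivation:
After op 1 paint(2,4,B):
KKKKKKKKK
KKKKKKKKK
KKKKBKKKK
KKKKKKKKK
BKKKKKKKK
KKKKKKKKK
After op 2 paint(0,2,Y):
KKYKKKKKK
KKKKKKKKK
KKKKBKKKK
KKKKKKKKK
BKKKKKKKK
KKKKKKKKK
After op 3 fill(5,6,W) [51 cells changed]:
WWYWWWWWW
WWWWWWWWW
WWWWBWWWW
WWWWWWWWW
BWWWWWWWW
WWWWWWWWW
After op 4 paint(5,8,G):
WWYWWWWWW
WWWWWWWWW
WWWWBWWWW
WWWWWWWWW
BWWWWWWWW
WWWWWWWWG
After op 5 paint(4,3,B):
WWYWWWWWW
WWWWWWWWW
WWWWBWWWW
WWWWWWWWW
BWWBWWWWW
WWWWWWWWG
After op 6 fill(5,5,W) [0 cells changed]:
WWYWWWWWW
WWWWWWWWW
WWWWBWWWW
WWWWWWWWW
BWWBWWWWW
WWWWWWWWG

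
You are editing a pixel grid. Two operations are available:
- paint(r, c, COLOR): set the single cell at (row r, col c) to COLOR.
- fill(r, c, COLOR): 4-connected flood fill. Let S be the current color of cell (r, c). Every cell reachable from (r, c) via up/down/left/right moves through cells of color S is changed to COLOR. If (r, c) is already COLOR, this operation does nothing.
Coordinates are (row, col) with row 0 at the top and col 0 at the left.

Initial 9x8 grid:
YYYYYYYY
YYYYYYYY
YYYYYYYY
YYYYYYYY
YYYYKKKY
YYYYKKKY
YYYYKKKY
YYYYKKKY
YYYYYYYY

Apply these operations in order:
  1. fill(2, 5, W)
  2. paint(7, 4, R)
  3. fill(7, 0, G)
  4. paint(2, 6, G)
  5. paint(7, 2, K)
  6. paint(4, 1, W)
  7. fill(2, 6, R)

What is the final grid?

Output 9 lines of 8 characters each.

Answer: RRRRRRRR
RRRRRRRR
RRRRRRRR
RRRRRRRR
RWRRKKKR
RRRRKKKR
RRRRKKKR
RRKRRKKR
RRRRRRRR

Derivation:
After op 1 fill(2,5,W) [60 cells changed]:
WWWWWWWW
WWWWWWWW
WWWWWWWW
WWWWWWWW
WWWWKKKW
WWWWKKKW
WWWWKKKW
WWWWKKKW
WWWWWWWW
After op 2 paint(7,4,R):
WWWWWWWW
WWWWWWWW
WWWWWWWW
WWWWWWWW
WWWWKKKW
WWWWKKKW
WWWWKKKW
WWWWRKKW
WWWWWWWW
After op 3 fill(7,0,G) [60 cells changed]:
GGGGGGGG
GGGGGGGG
GGGGGGGG
GGGGGGGG
GGGGKKKG
GGGGKKKG
GGGGKKKG
GGGGRKKG
GGGGGGGG
After op 4 paint(2,6,G):
GGGGGGGG
GGGGGGGG
GGGGGGGG
GGGGGGGG
GGGGKKKG
GGGGKKKG
GGGGKKKG
GGGGRKKG
GGGGGGGG
After op 5 paint(7,2,K):
GGGGGGGG
GGGGGGGG
GGGGGGGG
GGGGGGGG
GGGGKKKG
GGGGKKKG
GGGGKKKG
GGKGRKKG
GGGGGGGG
After op 6 paint(4,1,W):
GGGGGGGG
GGGGGGGG
GGGGGGGG
GGGGGGGG
GWGGKKKG
GGGGKKKG
GGGGKKKG
GGKGRKKG
GGGGGGGG
After op 7 fill(2,6,R) [58 cells changed]:
RRRRRRRR
RRRRRRRR
RRRRRRRR
RRRRRRRR
RWRRKKKR
RRRRKKKR
RRRRKKKR
RRKRRKKR
RRRRRRRR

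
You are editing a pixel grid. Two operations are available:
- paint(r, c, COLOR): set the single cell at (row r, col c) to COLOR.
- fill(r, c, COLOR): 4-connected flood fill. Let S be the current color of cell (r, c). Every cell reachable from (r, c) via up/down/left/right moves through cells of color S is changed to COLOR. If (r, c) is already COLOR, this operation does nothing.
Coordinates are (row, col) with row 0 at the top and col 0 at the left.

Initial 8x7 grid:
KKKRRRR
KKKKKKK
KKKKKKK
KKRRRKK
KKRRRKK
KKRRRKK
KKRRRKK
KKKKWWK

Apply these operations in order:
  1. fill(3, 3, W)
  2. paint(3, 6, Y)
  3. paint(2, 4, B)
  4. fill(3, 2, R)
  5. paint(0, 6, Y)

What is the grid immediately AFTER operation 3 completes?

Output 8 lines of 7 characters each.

Answer: KKKRRRR
KKKKKKK
KKKKBKK
KKWWWKY
KKWWWKK
KKWWWKK
KKWWWKK
KKKKWWK

Derivation:
After op 1 fill(3,3,W) [12 cells changed]:
KKKRRRR
KKKKKKK
KKKKKKK
KKWWWKK
KKWWWKK
KKWWWKK
KKWWWKK
KKKKWWK
After op 2 paint(3,6,Y):
KKKRRRR
KKKKKKK
KKKKKKK
KKWWWKY
KKWWWKK
KKWWWKK
KKWWWKK
KKKKWWK
After op 3 paint(2,4,B):
KKKRRRR
KKKKKKK
KKKKBKK
KKWWWKY
KKWWWKK
KKWWWKK
KKWWWKK
KKKKWWK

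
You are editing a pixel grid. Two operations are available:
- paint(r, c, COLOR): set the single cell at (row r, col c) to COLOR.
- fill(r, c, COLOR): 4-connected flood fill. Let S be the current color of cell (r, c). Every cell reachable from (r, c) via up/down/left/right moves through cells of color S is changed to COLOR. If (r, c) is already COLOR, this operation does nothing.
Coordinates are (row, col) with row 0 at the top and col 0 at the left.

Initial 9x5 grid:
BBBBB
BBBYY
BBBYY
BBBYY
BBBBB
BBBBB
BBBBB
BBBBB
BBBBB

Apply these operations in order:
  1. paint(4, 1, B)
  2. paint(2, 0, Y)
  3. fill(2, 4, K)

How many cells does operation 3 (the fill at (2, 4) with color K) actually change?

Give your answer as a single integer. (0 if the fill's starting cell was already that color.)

After op 1 paint(4,1,B):
BBBBB
BBBYY
BBBYY
BBBYY
BBBBB
BBBBB
BBBBB
BBBBB
BBBBB
After op 2 paint(2,0,Y):
BBBBB
BBBYY
YBBYY
BBBYY
BBBBB
BBBBB
BBBBB
BBBBB
BBBBB
After op 3 fill(2,4,K) [6 cells changed]:
BBBBB
BBBKK
YBBKK
BBBKK
BBBBB
BBBBB
BBBBB
BBBBB
BBBBB

Answer: 6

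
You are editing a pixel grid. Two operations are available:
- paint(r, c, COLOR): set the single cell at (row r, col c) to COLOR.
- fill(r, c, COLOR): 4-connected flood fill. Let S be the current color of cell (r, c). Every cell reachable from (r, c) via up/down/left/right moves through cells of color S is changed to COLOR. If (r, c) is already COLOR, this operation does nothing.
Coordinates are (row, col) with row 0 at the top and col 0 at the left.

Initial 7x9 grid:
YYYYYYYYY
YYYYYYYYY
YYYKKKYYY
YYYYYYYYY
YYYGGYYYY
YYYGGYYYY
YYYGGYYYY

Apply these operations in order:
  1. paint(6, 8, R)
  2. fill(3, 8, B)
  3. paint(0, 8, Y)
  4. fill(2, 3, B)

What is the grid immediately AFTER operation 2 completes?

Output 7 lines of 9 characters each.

Answer: BBBBBBBBB
BBBBBBBBB
BBBKKKBBB
BBBBBBBBB
BBBGGBBBB
BBBGGBBBB
BBBGGBBBR

Derivation:
After op 1 paint(6,8,R):
YYYYYYYYY
YYYYYYYYY
YYYKKKYYY
YYYYYYYYY
YYYGGYYYY
YYYGGYYYY
YYYGGYYYR
After op 2 fill(3,8,B) [53 cells changed]:
BBBBBBBBB
BBBBBBBBB
BBBKKKBBB
BBBBBBBBB
BBBGGBBBB
BBBGGBBBB
BBBGGBBBR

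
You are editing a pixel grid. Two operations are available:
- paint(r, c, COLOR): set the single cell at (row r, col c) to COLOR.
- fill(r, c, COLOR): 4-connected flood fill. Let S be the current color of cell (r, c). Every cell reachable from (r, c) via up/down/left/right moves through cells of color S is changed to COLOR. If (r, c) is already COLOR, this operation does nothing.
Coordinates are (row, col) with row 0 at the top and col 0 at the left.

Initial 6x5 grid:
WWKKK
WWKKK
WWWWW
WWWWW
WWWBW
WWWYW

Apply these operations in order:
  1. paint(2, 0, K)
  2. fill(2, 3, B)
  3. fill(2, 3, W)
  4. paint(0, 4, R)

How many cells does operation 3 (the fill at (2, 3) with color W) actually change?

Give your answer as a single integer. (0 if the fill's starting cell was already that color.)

Answer: 22

Derivation:
After op 1 paint(2,0,K):
WWKKK
WWKKK
KWWWW
WWWWW
WWWBW
WWWYW
After op 2 fill(2,3,B) [21 cells changed]:
BBKKK
BBKKK
KBBBB
BBBBB
BBBBB
BBBYB
After op 3 fill(2,3,W) [22 cells changed]:
WWKKK
WWKKK
KWWWW
WWWWW
WWWWW
WWWYW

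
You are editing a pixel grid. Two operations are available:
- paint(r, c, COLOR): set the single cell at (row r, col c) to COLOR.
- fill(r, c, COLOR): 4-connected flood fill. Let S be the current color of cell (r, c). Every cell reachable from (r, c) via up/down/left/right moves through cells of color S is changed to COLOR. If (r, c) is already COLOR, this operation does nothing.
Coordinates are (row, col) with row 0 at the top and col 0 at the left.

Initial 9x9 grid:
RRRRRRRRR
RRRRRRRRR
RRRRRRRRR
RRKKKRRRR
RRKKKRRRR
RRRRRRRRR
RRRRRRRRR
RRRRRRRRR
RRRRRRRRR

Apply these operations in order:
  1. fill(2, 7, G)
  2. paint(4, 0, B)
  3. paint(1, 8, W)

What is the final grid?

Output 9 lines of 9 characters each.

After op 1 fill(2,7,G) [75 cells changed]:
GGGGGGGGG
GGGGGGGGG
GGGGGGGGG
GGKKKGGGG
GGKKKGGGG
GGGGGGGGG
GGGGGGGGG
GGGGGGGGG
GGGGGGGGG
After op 2 paint(4,0,B):
GGGGGGGGG
GGGGGGGGG
GGGGGGGGG
GGKKKGGGG
BGKKKGGGG
GGGGGGGGG
GGGGGGGGG
GGGGGGGGG
GGGGGGGGG
After op 3 paint(1,8,W):
GGGGGGGGG
GGGGGGGGW
GGGGGGGGG
GGKKKGGGG
BGKKKGGGG
GGGGGGGGG
GGGGGGGGG
GGGGGGGGG
GGGGGGGGG

Answer: GGGGGGGGG
GGGGGGGGW
GGGGGGGGG
GGKKKGGGG
BGKKKGGGG
GGGGGGGGG
GGGGGGGGG
GGGGGGGGG
GGGGGGGGG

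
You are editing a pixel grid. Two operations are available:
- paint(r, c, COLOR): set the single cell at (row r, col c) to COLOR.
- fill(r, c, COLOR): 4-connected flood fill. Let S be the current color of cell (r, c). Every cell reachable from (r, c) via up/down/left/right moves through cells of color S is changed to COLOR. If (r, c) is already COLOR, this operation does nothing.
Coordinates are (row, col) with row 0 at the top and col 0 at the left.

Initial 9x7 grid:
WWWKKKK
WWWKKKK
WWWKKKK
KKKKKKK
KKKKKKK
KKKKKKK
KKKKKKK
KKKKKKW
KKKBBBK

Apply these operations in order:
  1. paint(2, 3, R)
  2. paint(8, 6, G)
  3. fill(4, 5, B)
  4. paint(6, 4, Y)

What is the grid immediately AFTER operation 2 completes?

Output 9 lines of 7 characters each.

Answer: WWWKKKK
WWWKKKK
WWWRKKK
KKKKKKK
KKKKKKK
KKKKKKK
KKKKKKK
KKKKKKW
KKKBBBG

Derivation:
After op 1 paint(2,3,R):
WWWKKKK
WWWKKKK
WWWRKKK
KKKKKKK
KKKKKKK
KKKKKKK
KKKKKKK
KKKKKKW
KKKBBBK
After op 2 paint(8,6,G):
WWWKKKK
WWWKKKK
WWWRKKK
KKKKKKK
KKKKKKK
KKKKKKK
KKKKKKK
KKKKKKW
KKKBBBG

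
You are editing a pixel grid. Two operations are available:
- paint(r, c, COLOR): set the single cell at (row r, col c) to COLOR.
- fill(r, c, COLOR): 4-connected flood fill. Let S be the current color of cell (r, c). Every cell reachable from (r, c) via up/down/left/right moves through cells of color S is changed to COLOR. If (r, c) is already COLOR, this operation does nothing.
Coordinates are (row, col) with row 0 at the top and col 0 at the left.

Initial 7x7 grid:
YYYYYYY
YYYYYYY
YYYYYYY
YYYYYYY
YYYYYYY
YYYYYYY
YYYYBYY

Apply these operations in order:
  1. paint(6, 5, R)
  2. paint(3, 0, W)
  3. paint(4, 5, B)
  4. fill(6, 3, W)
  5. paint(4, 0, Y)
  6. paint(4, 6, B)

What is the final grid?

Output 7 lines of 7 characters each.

After op 1 paint(6,5,R):
YYYYYYY
YYYYYYY
YYYYYYY
YYYYYYY
YYYYYYY
YYYYYYY
YYYYBRY
After op 2 paint(3,0,W):
YYYYYYY
YYYYYYY
YYYYYYY
WYYYYYY
YYYYYYY
YYYYYYY
YYYYBRY
After op 3 paint(4,5,B):
YYYYYYY
YYYYYYY
YYYYYYY
WYYYYYY
YYYYYBY
YYYYYYY
YYYYBRY
After op 4 fill(6,3,W) [45 cells changed]:
WWWWWWW
WWWWWWW
WWWWWWW
WWWWWWW
WWWWWBW
WWWWWWW
WWWWBRW
After op 5 paint(4,0,Y):
WWWWWWW
WWWWWWW
WWWWWWW
WWWWWWW
YWWWWBW
WWWWWWW
WWWWBRW
After op 6 paint(4,6,B):
WWWWWWW
WWWWWWW
WWWWWWW
WWWWWWW
YWWWWBB
WWWWWWW
WWWWBRW

Answer: WWWWWWW
WWWWWWW
WWWWWWW
WWWWWWW
YWWWWBB
WWWWWWW
WWWWBRW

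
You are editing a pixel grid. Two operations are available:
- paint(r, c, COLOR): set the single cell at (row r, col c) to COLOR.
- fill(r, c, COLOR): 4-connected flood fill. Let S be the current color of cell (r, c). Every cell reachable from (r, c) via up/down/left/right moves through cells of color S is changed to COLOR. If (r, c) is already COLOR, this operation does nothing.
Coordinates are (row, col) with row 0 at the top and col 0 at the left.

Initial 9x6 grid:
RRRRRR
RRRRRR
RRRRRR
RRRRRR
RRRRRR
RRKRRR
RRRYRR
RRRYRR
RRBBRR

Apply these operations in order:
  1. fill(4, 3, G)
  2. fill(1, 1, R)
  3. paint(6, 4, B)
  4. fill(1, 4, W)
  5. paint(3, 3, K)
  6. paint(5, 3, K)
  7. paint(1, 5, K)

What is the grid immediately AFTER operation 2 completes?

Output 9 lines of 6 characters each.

After op 1 fill(4,3,G) [49 cells changed]:
GGGGGG
GGGGGG
GGGGGG
GGGGGG
GGGGGG
GGKGGG
GGGYGG
GGGYGG
GGBBGG
After op 2 fill(1,1,R) [49 cells changed]:
RRRRRR
RRRRRR
RRRRRR
RRRRRR
RRRRRR
RRKRRR
RRRYRR
RRRYRR
RRBBRR

Answer: RRRRRR
RRRRRR
RRRRRR
RRRRRR
RRRRRR
RRKRRR
RRRYRR
RRRYRR
RRBBRR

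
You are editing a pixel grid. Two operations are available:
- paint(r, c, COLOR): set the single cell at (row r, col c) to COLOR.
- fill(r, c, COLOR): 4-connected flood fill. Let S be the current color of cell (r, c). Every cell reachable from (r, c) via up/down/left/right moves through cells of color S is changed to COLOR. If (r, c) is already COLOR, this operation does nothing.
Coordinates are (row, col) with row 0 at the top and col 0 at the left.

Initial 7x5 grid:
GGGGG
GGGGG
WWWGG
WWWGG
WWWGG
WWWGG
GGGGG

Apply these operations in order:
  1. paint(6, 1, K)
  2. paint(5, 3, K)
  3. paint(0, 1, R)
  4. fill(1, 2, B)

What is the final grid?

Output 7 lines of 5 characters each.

After op 1 paint(6,1,K):
GGGGG
GGGGG
WWWGG
WWWGG
WWWGG
WWWGG
GKGGG
After op 2 paint(5,3,K):
GGGGG
GGGGG
WWWGG
WWWGG
WWWGG
WWWKG
GKGGG
After op 3 paint(0,1,R):
GRGGG
GGGGG
WWWGG
WWWGG
WWWGG
WWWKG
GKGGG
After op 4 fill(1,2,B) [19 cells changed]:
BRBBB
BBBBB
WWWBB
WWWBB
WWWBB
WWWKB
GKBBB

Answer: BRBBB
BBBBB
WWWBB
WWWBB
WWWBB
WWWKB
GKBBB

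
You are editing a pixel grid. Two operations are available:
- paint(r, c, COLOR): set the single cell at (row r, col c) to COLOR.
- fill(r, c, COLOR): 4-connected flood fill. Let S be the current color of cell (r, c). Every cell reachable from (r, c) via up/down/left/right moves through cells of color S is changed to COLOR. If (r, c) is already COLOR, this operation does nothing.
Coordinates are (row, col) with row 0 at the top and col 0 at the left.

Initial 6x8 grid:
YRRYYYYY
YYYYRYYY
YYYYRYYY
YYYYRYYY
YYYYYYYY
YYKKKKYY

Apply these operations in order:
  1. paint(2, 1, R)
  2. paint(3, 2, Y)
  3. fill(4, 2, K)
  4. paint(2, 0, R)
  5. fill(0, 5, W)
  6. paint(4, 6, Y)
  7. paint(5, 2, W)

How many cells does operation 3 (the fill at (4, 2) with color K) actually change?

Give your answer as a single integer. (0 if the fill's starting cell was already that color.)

Answer: 38

Derivation:
After op 1 paint(2,1,R):
YRRYYYYY
YYYYRYYY
YRYYRYYY
YYYYRYYY
YYYYYYYY
YYKKKKYY
After op 2 paint(3,2,Y):
YRRYYYYY
YYYYRYYY
YRYYRYYY
YYYYRYYY
YYYYYYYY
YYKKKKYY
After op 3 fill(4,2,K) [38 cells changed]:
KRRKKKKK
KKKKRKKK
KRKKRKKK
KKKKRKKK
KKKKKKKK
KKKKKKKK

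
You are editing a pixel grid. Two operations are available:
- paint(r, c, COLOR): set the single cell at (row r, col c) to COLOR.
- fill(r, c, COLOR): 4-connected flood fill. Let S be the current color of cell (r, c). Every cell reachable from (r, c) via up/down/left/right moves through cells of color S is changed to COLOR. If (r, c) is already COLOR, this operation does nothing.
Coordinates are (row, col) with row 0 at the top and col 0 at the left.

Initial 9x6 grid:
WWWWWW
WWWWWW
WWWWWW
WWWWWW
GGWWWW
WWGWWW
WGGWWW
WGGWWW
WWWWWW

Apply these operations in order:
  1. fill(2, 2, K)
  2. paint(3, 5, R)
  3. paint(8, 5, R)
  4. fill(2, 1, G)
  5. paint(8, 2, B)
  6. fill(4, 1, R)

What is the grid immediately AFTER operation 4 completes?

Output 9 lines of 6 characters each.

Answer: GGGGGG
GGGGGG
GGGGGG
GGGGGR
GGGGGG
GGGGGG
GGGGGG
GGGGGG
GGGGGR

Derivation:
After op 1 fill(2,2,K) [47 cells changed]:
KKKKKK
KKKKKK
KKKKKK
KKKKKK
GGKKKK
KKGKKK
KGGKKK
KGGKKK
KKKKKK
After op 2 paint(3,5,R):
KKKKKK
KKKKKK
KKKKKK
KKKKKR
GGKKKK
KKGKKK
KGGKKK
KGGKKK
KKKKKK
After op 3 paint(8,5,R):
KKKKKK
KKKKKK
KKKKKK
KKKKKR
GGKKKK
KKGKKK
KGGKKK
KGGKKK
KKKKKR
After op 4 fill(2,1,G) [45 cells changed]:
GGGGGG
GGGGGG
GGGGGG
GGGGGR
GGGGGG
GGGGGG
GGGGGG
GGGGGG
GGGGGR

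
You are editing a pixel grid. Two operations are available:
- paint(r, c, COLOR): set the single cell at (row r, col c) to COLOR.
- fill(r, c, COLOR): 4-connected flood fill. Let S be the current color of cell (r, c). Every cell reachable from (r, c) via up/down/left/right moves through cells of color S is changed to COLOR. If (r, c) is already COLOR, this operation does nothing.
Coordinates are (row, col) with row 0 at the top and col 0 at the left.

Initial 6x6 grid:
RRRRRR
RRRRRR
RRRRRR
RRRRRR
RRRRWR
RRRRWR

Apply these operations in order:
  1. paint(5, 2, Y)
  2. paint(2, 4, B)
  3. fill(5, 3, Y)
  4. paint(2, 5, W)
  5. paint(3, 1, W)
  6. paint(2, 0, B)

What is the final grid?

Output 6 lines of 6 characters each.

Answer: YYYYYY
YYYYYY
BYYYBW
YWYYYY
YYYYWY
YYYYWY

Derivation:
After op 1 paint(5,2,Y):
RRRRRR
RRRRRR
RRRRRR
RRRRRR
RRRRWR
RRYRWR
After op 2 paint(2,4,B):
RRRRRR
RRRRRR
RRRRBR
RRRRRR
RRRRWR
RRYRWR
After op 3 fill(5,3,Y) [32 cells changed]:
YYYYYY
YYYYYY
YYYYBY
YYYYYY
YYYYWY
YYYYWY
After op 4 paint(2,5,W):
YYYYYY
YYYYYY
YYYYBW
YYYYYY
YYYYWY
YYYYWY
After op 5 paint(3,1,W):
YYYYYY
YYYYYY
YYYYBW
YWYYYY
YYYYWY
YYYYWY
After op 6 paint(2,0,B):
YYYYYY
YYYYYY
BYYYBW
YWYYYY
YYYYWY
YYYYWY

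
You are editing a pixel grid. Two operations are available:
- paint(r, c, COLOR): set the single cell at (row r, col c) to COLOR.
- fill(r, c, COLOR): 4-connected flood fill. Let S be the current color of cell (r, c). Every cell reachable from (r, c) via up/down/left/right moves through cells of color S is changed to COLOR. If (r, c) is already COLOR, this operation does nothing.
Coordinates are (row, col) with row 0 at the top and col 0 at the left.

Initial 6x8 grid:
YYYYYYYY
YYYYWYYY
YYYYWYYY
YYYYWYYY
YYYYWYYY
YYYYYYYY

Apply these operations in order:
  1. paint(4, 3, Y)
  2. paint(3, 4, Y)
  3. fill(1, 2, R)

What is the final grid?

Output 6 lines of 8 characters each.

After op 1 paint(4,3,Y):
YYYYYYYY
YYYYWYYY
YYYYWYYY
YYYYWYYY
YYYYWYYY
YYYYYYYY
After op 2 paint(3,4,Y):
YYYYYYYY
YYYYWYYY
YYYYWYYY
YYYYYYYY
YYYYWYYY
YYYYYYYY
After op 3 fill(1,2,R) [45 cells changed]:
RRRRRRRR
RRRRWRRR
RRRRWRRR
RRRRRRRR
RRRRWRRR
RRRRRRRR

Answer: RRRRRRRR
RRRRWRRR
RRRRWRRR
RRRRRRRR
RRRRWRRR
RRRRRRRR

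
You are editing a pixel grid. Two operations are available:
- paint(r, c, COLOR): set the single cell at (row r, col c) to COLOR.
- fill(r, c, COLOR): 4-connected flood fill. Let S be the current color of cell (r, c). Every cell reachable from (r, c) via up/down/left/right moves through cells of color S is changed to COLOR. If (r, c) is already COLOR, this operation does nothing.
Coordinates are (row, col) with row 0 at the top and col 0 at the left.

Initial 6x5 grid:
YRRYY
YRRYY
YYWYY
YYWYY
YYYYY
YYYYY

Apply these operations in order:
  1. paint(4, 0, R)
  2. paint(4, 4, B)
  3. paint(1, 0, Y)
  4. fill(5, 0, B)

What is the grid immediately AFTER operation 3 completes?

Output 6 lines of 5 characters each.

Answer: YRRYY
YRRYY
YYWYY
YYWYY
RYYYB
YYYYY

Derivation:
After op 1 paint(4,0,R):
YRRYY
YRRYY
YYWYY
YYWYY
RYYYY
YYYYY
After op 2 paint(4,4,B):
YRRYY
YRRYY
YYWYY
YYWYY
RYYYB
YYYYY
After op 3 paint(1,0,Y):
YRRYY
YRRYY
YYWYY
YYWYY
RYYYB
YYYYY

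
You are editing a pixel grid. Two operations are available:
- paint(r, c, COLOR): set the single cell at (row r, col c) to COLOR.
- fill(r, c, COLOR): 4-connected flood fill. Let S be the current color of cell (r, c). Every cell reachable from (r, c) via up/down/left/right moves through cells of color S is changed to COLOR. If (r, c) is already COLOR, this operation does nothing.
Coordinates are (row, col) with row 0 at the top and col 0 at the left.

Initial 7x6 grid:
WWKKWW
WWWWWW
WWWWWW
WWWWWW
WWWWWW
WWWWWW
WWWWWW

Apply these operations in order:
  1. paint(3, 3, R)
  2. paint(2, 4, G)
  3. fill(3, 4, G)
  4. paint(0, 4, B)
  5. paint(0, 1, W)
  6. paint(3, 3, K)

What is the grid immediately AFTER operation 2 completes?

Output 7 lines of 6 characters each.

After op 1 paint(3,3,R):
WWKKWW
WWWWWW
WWWWWW
WWWRWW
WWWWWW
WWWWWW
WWWWWW
After op 2 paint(2,4,G):
WWKKWW
WWWWWW
WWWWGW
WWWRWW
WWWWWW
WWWWWW
WWWWWW

Answer: WWKKWW
WWWWWW
WWWWGW
WWWRWW
WWWWWW
WWWWWW
WWWWWW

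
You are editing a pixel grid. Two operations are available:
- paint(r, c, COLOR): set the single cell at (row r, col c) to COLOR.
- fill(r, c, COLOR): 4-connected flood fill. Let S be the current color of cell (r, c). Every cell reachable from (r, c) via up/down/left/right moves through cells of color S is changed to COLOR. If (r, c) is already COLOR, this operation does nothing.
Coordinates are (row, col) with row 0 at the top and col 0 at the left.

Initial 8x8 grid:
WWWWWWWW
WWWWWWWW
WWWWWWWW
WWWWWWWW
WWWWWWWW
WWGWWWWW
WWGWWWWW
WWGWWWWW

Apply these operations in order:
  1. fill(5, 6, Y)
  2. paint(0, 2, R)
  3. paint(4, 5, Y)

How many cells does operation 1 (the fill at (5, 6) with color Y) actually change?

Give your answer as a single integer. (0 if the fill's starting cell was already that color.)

After op 1 fill(5,6,Y) [61 cells changed]:
YYYYYYYY
YYYYYYYY
YYYYYYYY
YYYYYYYY
YYYYYYYY
YYGYYYYY
YYGYYYYY
YYGYYYYY

Answer: 61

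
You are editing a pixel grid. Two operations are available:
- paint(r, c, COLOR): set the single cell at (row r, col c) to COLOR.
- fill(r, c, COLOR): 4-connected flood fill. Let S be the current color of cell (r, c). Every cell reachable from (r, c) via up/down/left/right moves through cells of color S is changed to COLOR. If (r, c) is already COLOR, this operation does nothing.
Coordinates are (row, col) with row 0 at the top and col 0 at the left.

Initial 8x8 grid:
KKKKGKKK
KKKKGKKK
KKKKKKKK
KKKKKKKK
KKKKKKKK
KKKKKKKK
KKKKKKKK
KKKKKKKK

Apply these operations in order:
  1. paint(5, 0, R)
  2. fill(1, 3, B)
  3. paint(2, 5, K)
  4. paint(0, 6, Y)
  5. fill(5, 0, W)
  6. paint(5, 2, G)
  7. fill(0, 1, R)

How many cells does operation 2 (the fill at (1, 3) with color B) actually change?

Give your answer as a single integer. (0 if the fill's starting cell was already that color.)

After op 1 paint(5,0,R):
KKKKGKKK
KKKKGKKK
KKKKKKKK
KKKKKKKK
KKKKKKKK
RKKKKKKK
KKKKKKKK
KKKKKKKK
After op 2 fill(1,3,B) [61 cells changed]:
BBBBGBBB
BBBBGBBB
BBBBBBBB
BBBBBBBB
BBBBBBBB
RBBBBBBB
BBBBBBBB
BBBBBBBB

Answer: 61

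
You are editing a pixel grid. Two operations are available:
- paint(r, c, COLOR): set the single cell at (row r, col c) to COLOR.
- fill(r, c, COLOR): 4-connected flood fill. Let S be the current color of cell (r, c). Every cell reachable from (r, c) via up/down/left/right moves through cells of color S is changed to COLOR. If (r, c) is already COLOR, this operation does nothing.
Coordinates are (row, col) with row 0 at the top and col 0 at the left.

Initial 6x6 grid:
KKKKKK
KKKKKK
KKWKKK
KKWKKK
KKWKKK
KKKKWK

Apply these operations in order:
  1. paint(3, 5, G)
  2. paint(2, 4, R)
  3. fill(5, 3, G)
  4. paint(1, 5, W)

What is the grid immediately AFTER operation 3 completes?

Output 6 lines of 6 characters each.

Answer: GGGGGG
GGGGGG
GGWGRG
GGWGGG
GGWGGG
GGGGWG

Derivation:
After op 1 paint(3,5,G):
KKKKKK
KKKKKK
KKWKKK
KKWKKG
KKWKKK
KKKKWK
After op 2 paint(2,4,R):
KKKKKK
KKKKKK
KKWKRK
KKWKKG
KKWKKK
KKKKWK
After op 3 fill(5,3,G) [30 cells changed]:
GGGGGG
GGGGGG
GGWGRG
GGWGGG
GGWGGG
GGGGWG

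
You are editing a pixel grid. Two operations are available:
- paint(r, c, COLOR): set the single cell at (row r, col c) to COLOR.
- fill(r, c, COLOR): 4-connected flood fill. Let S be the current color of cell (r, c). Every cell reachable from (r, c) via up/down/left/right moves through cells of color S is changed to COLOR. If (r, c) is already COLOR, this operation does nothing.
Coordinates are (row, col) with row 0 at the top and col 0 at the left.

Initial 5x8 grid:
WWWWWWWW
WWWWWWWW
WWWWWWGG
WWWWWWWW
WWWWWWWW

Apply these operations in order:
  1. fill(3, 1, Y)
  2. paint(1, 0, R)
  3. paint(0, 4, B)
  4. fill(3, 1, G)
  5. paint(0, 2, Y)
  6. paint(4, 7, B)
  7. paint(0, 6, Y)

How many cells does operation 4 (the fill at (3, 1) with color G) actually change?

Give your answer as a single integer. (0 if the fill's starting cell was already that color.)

After op 1 fill(3,1,Y) [38 cells changed]:
YYYYYYYY
YYYYYYYY
YYYYYYGG
YYYYYYYY
YYYYYYYY
After op 2 paint(1,0,R):
YYYYYYYY
RYYYYYYY
YYYYYYGG
YYYYYYYY
YYYYYYYY
After op 3 paint(0,4,B):
YYYYBYYY
RYYYYYYY
YYYYYYGG
YYYYYYYY
YYYYYYYY
After op 4 fill(3,1,G) [36 cells changed]:
GGGGBGGG
RGGGGGGG
GGGGGGGG
GGGGGGGG
GGGGGGGG

Answer: 36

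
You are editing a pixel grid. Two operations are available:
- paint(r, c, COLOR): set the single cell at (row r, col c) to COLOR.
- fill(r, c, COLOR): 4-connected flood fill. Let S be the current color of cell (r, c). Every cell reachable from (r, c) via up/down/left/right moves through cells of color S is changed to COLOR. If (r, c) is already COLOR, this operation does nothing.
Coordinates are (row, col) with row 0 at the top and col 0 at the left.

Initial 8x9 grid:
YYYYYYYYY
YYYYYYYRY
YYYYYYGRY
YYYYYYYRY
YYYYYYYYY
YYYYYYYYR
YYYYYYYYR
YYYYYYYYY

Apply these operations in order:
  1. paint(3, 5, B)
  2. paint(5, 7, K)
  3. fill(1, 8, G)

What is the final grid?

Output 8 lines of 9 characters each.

Answer: GGGGGGGGG
GGGGGGGRG
GGGGGGGRG
GGGGGBGRG
GGGGGGGGG
GGGGGGGKR
GGGGGGGGR
GGGGGGGGG

Derivation:
After op 1 paint(3,5,B):
YYYYYYYYY
YYYYYYYRY
YYYYYYGRY
YYYYYBYRY
YYYYYYYYY
YYYYYYYYR
YYYYYYYYR
YYYYYYYYY
After op 2 paint(5,7,K):
YYYYYYYYY
YYYYYYYRY
YYYYYYGRY
YYYYYBYRY
YYYYYYYYY
YYYYYYYKR
YYYYYYYYR
YYYYYYYYY
After op 3 fill(1,8,G) [64 cells changed]:
GGGGGGGGG
GGGGGGGRG
GGGGGGGRG
GGGGGBGRG
GGGGGGGGG
GGGGGGGKR
GGGGGGGGR
GGGGGGGGG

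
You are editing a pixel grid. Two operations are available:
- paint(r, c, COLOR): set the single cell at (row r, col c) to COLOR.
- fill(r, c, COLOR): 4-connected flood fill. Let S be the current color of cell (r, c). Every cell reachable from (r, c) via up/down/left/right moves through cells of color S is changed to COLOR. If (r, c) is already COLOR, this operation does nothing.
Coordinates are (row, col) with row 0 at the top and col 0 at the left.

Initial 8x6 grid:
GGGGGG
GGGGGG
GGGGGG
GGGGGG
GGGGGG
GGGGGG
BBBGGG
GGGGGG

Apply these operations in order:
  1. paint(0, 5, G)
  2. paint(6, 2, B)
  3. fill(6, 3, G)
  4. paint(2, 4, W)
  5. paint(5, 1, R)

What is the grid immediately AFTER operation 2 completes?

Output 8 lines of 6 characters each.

Answer: GGGGGG
GGGGGG
GGGGGG
GGGGGG
GGGGGG
GGGGGG
BBBGGG
GGGGGG

Derivation:
After op 1 paint(0,5,G):
GGGGGG
GGGGGG
GGGGGG
GGGGGG
GGGGGG
GGGGGG
BBBGGG
GGGGGG
After op 2 paint(6,2,B):
GGGGGG
GGGGGG
GGGGGG
GGGGGG
GGGGGG
GGGGGG
BBBGGG
GGGGGG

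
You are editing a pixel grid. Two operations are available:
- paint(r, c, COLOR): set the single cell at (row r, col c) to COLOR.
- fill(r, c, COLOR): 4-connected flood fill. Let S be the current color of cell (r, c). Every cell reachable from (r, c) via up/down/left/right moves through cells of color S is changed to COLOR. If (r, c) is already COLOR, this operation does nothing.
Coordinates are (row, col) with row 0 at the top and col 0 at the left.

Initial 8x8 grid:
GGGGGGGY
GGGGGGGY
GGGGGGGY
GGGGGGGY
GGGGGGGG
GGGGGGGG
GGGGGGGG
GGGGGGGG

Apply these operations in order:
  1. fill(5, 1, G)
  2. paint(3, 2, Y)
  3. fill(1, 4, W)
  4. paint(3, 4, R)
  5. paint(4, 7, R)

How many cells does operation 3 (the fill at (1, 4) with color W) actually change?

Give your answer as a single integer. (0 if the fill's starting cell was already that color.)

After op 1 fill(5,1,G) [0 cells changed]:
GGGGGGGY
GGGGGGGY
GGGGGGGY
GGGGGGGY
GGGGGGGG
GGGGGGGG
GGGGGGGG
GGGGGGGG
After op 2 paint(3,2,Y):
GGGGGGGY
GGGGGGGY
GGGGGGGY
GGYGGGGY
GGGGGGGG
GGGGGGGG
GGGGGGGG
GGGGGGGG
After op 3 fill(1,4,W) [59 cells changed]:
WWWWWWWY
WWWWWWWY
WWWWWWWY
WWYWWWWY
WWWWWWWW
WWWWWWWW
WWWWWWWW
WWWWWWWW

Answer: 59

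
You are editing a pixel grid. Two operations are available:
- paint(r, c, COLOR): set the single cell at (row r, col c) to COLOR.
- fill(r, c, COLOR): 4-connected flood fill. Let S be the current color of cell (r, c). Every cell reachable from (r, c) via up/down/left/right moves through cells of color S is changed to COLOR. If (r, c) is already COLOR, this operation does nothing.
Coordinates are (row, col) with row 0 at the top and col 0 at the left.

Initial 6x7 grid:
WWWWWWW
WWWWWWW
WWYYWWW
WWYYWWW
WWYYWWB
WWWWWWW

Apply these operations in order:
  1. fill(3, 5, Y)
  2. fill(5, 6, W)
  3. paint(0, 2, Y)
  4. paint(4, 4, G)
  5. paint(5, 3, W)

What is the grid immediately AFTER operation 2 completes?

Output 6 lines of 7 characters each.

After op 1 fill(3,5,Y) [35 cells changed]:
YYYYYYY
YYYYYYY
YYYYYYY
YYYYYYY
YYYYYYB
YYYYYYY
After op 2 fill(5,6,W) [41 cells changed]:
WWWWWWW
WWWWWWW
WWWWWWW
WWWWWWW
WWWWWWB
WWWWWWW

Answer: WWWWWWW
WWWWWWW
WWWWWWW
WWWWWWW
WWWWWWB
WWWWWWW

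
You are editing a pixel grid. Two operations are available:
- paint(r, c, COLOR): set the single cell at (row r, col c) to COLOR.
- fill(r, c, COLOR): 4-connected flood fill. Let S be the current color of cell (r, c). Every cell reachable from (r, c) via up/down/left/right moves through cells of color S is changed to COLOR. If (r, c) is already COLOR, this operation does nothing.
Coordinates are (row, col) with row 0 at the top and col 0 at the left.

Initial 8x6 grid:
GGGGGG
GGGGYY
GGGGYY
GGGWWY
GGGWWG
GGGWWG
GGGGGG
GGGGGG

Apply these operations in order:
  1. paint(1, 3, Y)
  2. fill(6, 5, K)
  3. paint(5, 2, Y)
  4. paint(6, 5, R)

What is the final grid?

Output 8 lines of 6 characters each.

After op 1 paint(1,3,Y):
GGGGGG
GGGYYY
GGGGYY
GGGWWY
GGGWWG
GGGWWG
GGGGGG
GGGGGG
After op 2 fill(6,5,K) [36 cells changed]:
KKKKKK
KKKYYY
KKKKYY
KKKWWY
KKKWWK
KKKWWK
KKKKKK
KKKKKK
After op 3 paint(5,2,Y):
KKKKKK
KKKYYY
KKKKYY
KKKWWY
KKKWWK
KKYWWK
KKKKKK
KKKKKK
After op 4 paint(6,5,R):
KKKKKK
KKKYYY
KKKKYY
KKKWWY
KKKWWK
KKYWWK
KKKKKR
KKKKKK

Answer: KKKKKK
KKKYYY
KKKKYY
KKKWWY
KKKWWK
KKYWWK
KKKKKR
KKKKKK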